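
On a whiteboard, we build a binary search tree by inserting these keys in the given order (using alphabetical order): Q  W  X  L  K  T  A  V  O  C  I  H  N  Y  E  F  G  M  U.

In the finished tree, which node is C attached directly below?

Resulting structure (node: left, right):
  Q: L=L, R=W
  W: L=T, R=X
  X: L=–, R=Y
  L: L=K, R=O
  K: L=A, R=–
  T: L=–, R=V
  A: L=–, R=C
  V: L=U, R=–
  O: L=N, R=–
  C: L=–, R=I
  I: L=H, R=–
  H: L=E, R=–
  N: L=M, R=–
  Y: L=–, R=–
  E: L=–, R=F
  F: L=–, R=G
  G: L=–, R=–
  M: L=–, R=–
  U: L=–, R=–

A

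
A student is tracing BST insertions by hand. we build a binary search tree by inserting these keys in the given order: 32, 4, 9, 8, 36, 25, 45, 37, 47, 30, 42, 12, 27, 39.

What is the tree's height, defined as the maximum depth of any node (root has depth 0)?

5

32: root
4: left child of 32 (depth 1)
9: right child of 4 (depth 2)
8: left child of 9 (depth 3)
36: right child of 32 (depth 1)
25: right child of 9 (depth 3)
45: right child of 36 (depth 2)
37: left child of 45 (depth 3)
47: right child of 45 (depth 3)
30: right child of 25 (depth 4)
42: right child of 37 (depth 4)
12: left child of 25 (depth 4)
27: left child of 30 (depth 5)
39: left child of 42 (depth 5)

The deepest node is 27 at depth 5.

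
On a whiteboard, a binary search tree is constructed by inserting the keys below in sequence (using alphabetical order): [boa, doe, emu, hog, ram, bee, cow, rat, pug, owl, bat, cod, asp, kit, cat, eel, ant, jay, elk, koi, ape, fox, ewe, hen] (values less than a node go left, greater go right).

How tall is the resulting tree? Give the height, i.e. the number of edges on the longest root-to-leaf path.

Resulting structure (node: left, right):
  boa: L=bee, R=doe
  doe: L=cow, R=emu
  emu: L=eel, R=hog
  hog: L=fox, R=ram
  ram: L=pug, R=rat
  bee: L=bat, R=–
  cow: L=cod, R=–
  rat: L=–, R=–
  pug: L=owl, R=–
  owl: L=kit, R=–
  bat: L=asp, R=–
  cod: L=cat, R=–
  asp: L=ant, R=–
  kit: L=jay, R=koi
  cat: L=–, R=–
  eel: L=–, R=elk
  ant: L=–, R=ape
  jay: L=–, R=–
  elk: L=–, R=–
  koi: L=–, R=–
  ape: L=–, R=–
  fox: L=ewe, R=hen
  ewe: L=–, R=–
  hen: L=–, R=–

The deepest node is jay at depth 8.

8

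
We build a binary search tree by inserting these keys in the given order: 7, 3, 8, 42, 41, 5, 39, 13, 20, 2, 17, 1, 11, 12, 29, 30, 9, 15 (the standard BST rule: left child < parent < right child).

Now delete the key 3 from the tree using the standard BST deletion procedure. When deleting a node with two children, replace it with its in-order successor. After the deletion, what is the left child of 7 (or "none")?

5

Insert 7: tree is empty, so 7 becomes the root.
Insert 3: 3 < 7 → go left. Place as left child of 7.
Insert 8: 8 > 7 → go right. Place as right child of 7.
Insert 42: 42 > 7 → go right; 42 > 8 → go right. Place as right child of 8.
Insert 41: 41 > 7 → go right; 41 > 8 → go right; 41 < 42 → go left. Place as left child of 42.
Insert 5: 5 < 7 → go left; 5 > 3 → go right. Place as right child of 3.
Insert 39: 39 > 7 → go right; 39 > 8 → go right; 39 < 42 → go left; 39 < 41 → go left. Place as left child of 41.
Insert 13: 13 > 7 → go right; 13 > 8 → go right; 13 < 42 → go left; 13 < 41 → go left; 13 < 39 → go left. Place as left child of 39.
Insert 20: 20 > 7 → go right; 20 > 8 → go right; 20 < 42 → go left; 20 < 41 → go left; 20 < 39 → go left; 20 > 13 → go right. Place as right child of 13.
Insert 2: 2 < 7 → go left; 2 < 3 → go left. Place as left child of 3.
Insert 17: 17 > 7 → go right; 17 > 8 → go right; 17 < 42 → go left; 17 < 41 → go left; 17 < 39 → go left; 17 > 13 → go right; 17 < 20 → go left. Place as left child of 20.
Insert 1: 1 < 7 → go left; 1 < 3 → go left; 1 < 2 → go left. Place as left child of 2.
Insert 11: 11 > 7 → go right; 11 > 8 → go right; 11 < 42 → go left; 11 < 41 → go left; 11 < 39 → go left; 11 < 13 → go left. Place as left child of 13.
Insert 12: 12 > 7 → go right; 12 > 8 → go right; 12 < 42 → go left; 12 < 41 → go left; 12 < 39 → go left; 12 < 13 → go left; 12 > 11 → go right. Place as right child of 11.
Insert 29: 29 > 7 → go right; 29 > 8 → go right; 29 < 42 → go left; 29 < 41 → go left; 29 < 39 → go left; 29 > 13 → go right; 29 > 20 → go right. Place as right child of 20.
Insert 30: 30 > 7 → go right; 30 > 8 → go right; 30 < 42 → go left; 30 < 41 → go left; 30 < 39 → go left; 30 > 13 → go right; 30 > 20 → go right; 30 > 29 → go right. Place as right child of 29.
Insert 9: 9 > 7 → go right; 9 > 8 → go right; 9 < 42 → go left; 9 < 41 → go left; 9 < 39 → go left; 9 < 13 → go left; 9 < 11 → go left. Place as left child of 11.
Insert 15: 15 > 7 → go right; 15 > 8 → go right; 15 < 42 → go left; 15 < 41 → go left; 15 < 39 → go left; 15 > 13 → go right; 15 < 20 → go left; 15 < 17 → go left. Place as left child of 17.

Delete 3 (two children — replace with in-order successor).
After deletion, 7's left child: 5.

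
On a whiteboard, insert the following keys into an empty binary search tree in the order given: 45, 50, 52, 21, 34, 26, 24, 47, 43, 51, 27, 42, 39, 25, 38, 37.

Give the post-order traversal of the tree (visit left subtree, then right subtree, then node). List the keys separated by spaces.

45: root
50: right child of 45 (depth 1)
52: right child of 50 (depth 2)
21: left child of 45 (depth 1)
34: right child of 21 (depth 2)
26: left child of 34 (depth 3)
24: left child of 26 (depth 4)
47: left child of 50 (depth 2)
43: right child of 34 (depth 3)
51: left child of 52 (depth 3)
27: right child of 26 (depth 4)
42: left child of 43 (depth 4)
39: left child of 42 (depth 5)
25: right child of 24 (depth 5)
38: left child of 39 (depth 6)
37: left child of 38 (depth 7)

25 24 27 26 37 38 39 42 43 34 21 47 51 52 50 45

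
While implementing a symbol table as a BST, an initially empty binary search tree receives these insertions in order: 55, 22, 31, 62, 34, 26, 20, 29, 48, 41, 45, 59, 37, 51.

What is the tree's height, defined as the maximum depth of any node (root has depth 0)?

Resulting structure (node: left, right):
  55: L=22, R=62
  22: L=20, R=31
  31: L=26, R=34
  62: L=59, R=–
  34: L=–, R=48
  26: L=–, R=29
  20: L=–, R=–
  29: L=–, R=–
  48: L=41, R=51
  41: L=37, R=45
  45: L=–, R=–
  59: L=–, R=–
  37: L=–, R=–
  51: L=–, R=–

The deepest node is 45 at depth 6.

6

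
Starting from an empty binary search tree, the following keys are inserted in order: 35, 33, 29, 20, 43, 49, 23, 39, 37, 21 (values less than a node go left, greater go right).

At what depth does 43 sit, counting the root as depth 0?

1

35: root
33: left child of 35 (depth 1)
29: left child of 33 (depth 2)
20: left child of 29 (depth 3)
43: right child of 35 (depth 1)
49: right child of 43 (depth 2)
23: right child of 20 (depth 4)
39: left child of 43 (depth 2)
37: left child of 39 (depth 3)
21: left child of 23 (depth 5)

Path to 43: 35 → 43, which is 1 edge.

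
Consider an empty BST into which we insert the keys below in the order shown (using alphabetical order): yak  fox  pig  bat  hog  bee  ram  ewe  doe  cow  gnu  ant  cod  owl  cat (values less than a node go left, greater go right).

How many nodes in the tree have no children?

Insert yak: tree is empty, so yak becomes the root.
Insert fox: fox < yak → go left. Place as left child of yak.
Insert pig: pig < yak → go left; pig > fox → go right. Place as right child of fox.
Insert bat: bat < yak → go left; bat < fox → go left. Place as left child of fox.
Insert hog: hog < yak → go left; hog > fox → go right; hog < pig → go left. Place as left child of pig.
Insert bee: bee < yak → go left; bee < fox → go left; bee > bat → go right. Place as right child of bat.
Insert ram: ram < yak → go left; ram > fox → go right; ram > pig → go right. Place as right child of pig.
Insert ewe: ewe < yak → go left; ewe < fox → go left; ewe > bat → go right; ewe > bee → go right. Place as right child of bee.
Insert doe: doe < yak → go left; doe < fox → go left; doe > bat → go right; doe > bee → go right; doe < ewe → go left. Place as left child of ewe.
Insert cow: cow < yak → go left; cow < fox → go left; cow > bat → go right; cow > bee → go right; cow < ewe → go left; cow < doe → go left. Place as left child of doe.
Insert gnu: gnu < yak → go left; gnu > fox → go right; gnu < pig → go left; gnu < hog → go left. Place as left child of hog.
Insert ant: ant < yak → go left; ant < fox → go left; ant < bat → go left. Place as left child of bat.
Insert cod: cod < yak → go left; cod < fox → go left; cod > bat → go right; cod > bee → go right; cod < ewe → go left; cod < doe → go left; cod < cow → go left. Place as left child of cow.
Insert owl: owl < yak → go left; owl > fox → go right; owl < pig → go left; owl > hog → go right. Place as right child of hog.
Insert cat: cat < yak → go left; cat < fox → go left; cat > bat → go right; cat > bee → go right; cat < ewe → go left; cat < doe → go left; cat < cow → go left; cat < cod → go left. Place as left child of cod.

Leaves: ant, cat, gnu, owl, ram — 5 in total.

5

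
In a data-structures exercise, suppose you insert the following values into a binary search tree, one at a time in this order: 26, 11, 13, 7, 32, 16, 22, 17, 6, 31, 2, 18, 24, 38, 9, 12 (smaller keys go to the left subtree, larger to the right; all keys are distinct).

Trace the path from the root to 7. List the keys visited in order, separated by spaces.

26 11 7

Insert 26: tree is empty, so 26 becomes the root.
Insert 11: 11 < 26 → go left. Place as left child of 26.
Insert 13: 13 < 26 → go left; 13 > 11 → go right. Place as right child of 11.
Insert 7: 7 < 26 → go left; 7 < 11 → go left. Place as left child of 11.
Insert 32: 32 > 26 → go right. Place as right child of 26.
Insert 16: 16 < 26 → go left; 16 > 11 → go right; 16 > 13 → go right. Place as right child of 13.
Insert 22: 22 < 26 → go left; 22 > 11 → go right; 22 > 13 → go right; 22 > 16 → go right. Place as right child of 16.
Insert 17: 17 < 26 → go left; 17 > 11 → go right; 17 > 13 → go right; 17 > 16 → go right; 17 < 22 → go left. Place as left child of 22.
Insert 6: 6 < 26 → go left; 6 < 11 → go left; 6 < 7 → go left. Place as left child of 7.
Insert 31: 31 > 26 → go right; 31 < 32 → go left. Place as left child of 32.
Insert 2: 2 < 26 → go left; 2 < 11 → go left; 2 < 7 → go left; 2 < 6 → go left. Place as left child of 6.
Insert 18: 18 < 26 → go left; 18 > 11 → go right; 18 > 13 → go right; 18 > 16 → go right; 18 < 22 → go left; 18 > 17 → go right. Place as right child of 17.
Insert 24: 24 < 26 → go left; 24 > 11 → go right; 24 > 13 → go right; 24 > 16 → go right; 24 > 22 → go right. Place as right child of 22.
Insert 38: 38 > 26 → go right; 38 > 32 → go right. Place as right child of 32.
Insert 9: 9 < 26 → go left; 9 < 11 → go left; 9 > 7 → go right. Place as right child of 7.
Insert 12: 12 < 26 → go left; 12 > 11 → go right; 12 < 13 → go left. Place as left child of 13.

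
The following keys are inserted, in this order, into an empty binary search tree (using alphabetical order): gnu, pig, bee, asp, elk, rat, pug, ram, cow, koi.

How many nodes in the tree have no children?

Resulting structure (node: left, right):
  gnu: L=bee, R=pig
  pig: L=koi, R=rat
  bee: L=asp, R=elk
  asp: L=–, R=–
  elk: L=cow, R=–
  rat: L=pug, R=–
  pug: L=–, R=ram
  ram: L=–, R=–
  cow: L=–, R=–
  koi: L=–, R=–

Leaves: asp, cow, koi, ram — 4 in total.

4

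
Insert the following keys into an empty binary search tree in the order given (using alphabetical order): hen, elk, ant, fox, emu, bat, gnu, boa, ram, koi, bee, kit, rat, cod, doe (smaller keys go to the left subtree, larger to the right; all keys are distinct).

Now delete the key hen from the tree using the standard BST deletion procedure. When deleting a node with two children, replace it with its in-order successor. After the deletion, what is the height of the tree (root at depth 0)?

6

Insert hen: tree is empty, so hen becomes the root.
Insert elk: elk < hen → go left. Place as left child of hen.
Insert ant: ant < hen → go left; ant < elk → go left. Place as left child of elk.
Insert fox: fox < hen → go left; fox > elk → go right. Place as right child of elk.
Insert emu: emu < hen → go left; emu > elk → go right; emu < fox → go left. Place as left child of fox.
Insert bat: bat < hen → go left; bat < elk → go left; bat > ant → go right. Place as right child of ant.
Insert gnu: gnu < hen → go left; gnu > elk → go right; gnu > fox → go right. Place as right child of fox.
Insert boa: boa < hen → go left; boa < elk → go left; boa > ant → go right; boa > bat → go right. Place as right child of bat.
Insert ram: ram > hen → go right. Place as right child of hen.
Insert koi: koi > hen → go right; koi < ram → go left. Place as left child of ram.
Insert bee: bee < hen → go left; bee < elk → go left; bee > ant → go right; bee > bat → go right; bee < boa → go left. Place as left child of boa.
Insert kit: kit > hen → go right; kit < ram → go left; kit < koi → go left. Place as left child of koi.
Insert rat: rat > hen → go right; rat > ram → go right. Place as right child of ram.
Insert cod: cod < hen → go left; cod < elk → go left; cod > ant → go right; cod > bat → go right; cod > boa → go right. Place as right child of boa.
Insert doe: doe < hen → go left; doe < elk → go left; doe > ant → go right; doe > bat → go right; doe > boa → go right; doe > cod → go right. Place as right child of cod.

Delete hen (two children — replace with in-order successor).
After deletion, deepest node is doe at depth 6.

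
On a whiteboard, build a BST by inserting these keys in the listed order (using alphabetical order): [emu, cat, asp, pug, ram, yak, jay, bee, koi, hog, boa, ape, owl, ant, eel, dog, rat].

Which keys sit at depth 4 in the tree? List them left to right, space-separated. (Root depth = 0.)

Insert emu: tree is empty, so emu becomes the root.
Insert cat: cat < emu → go left. Place as left child of emu.
Insert asp: asp < emu → go left; asp < cat → go left. Place as left child of cat.
Insert pug: pug > emu → go right. Place as right child of emu.
Insert ram: ram > emu → go right; ram > pug → go right. Place as right child of pug.
Insert yak: yak > emu → go right; yak > pug → go right; yak > ram → go right. Place as right child of ram.
Insert jay: jay > emu → go right; jay < pug → go left. Place as left child of pug.
Insert bee: bee < emu → go left; bee < cat → go left; bee > asp → go right. Place as right child of asp.
Insert koi: koi > emu → go right; koi < pug → go left; koi > jay → go right. Place as right child of jay.
Insert hog: hog > emu → go right; hog < pug → go left; hog < jay → go left. Place as left child of jay.
Insert boa: boa < emu → go left; boa < cat → go left; boa > asp → go right; boa > bee → go right. Place as right child of bee.
Insert ape: ape < emu → go left; ape < cat → go left; ape < asp → go left. Place as left child of asp.
Insert owl: owl > emu → go right; owl < pug → go left; owl > jay → go right; owl > koi → go right. Place as right child of koi.
Insert ant: ant < emu → go left; ant < cat → go left; ant < asp → go left; ant < ape → go left. Place as left child of ape.
Insert eel: eel < emu → go left; eel > cat → go right. Place as right child of cat.
Insert dog: dog < emu → go left; dog > cat → go right; dog < eel → go left. Place as left child of eel.
Insert rat: rat > emu → go right; rat > pug → go right; rat > ram → go right; rat < yak → go left. Place as left child of yak.

ant boa owl rat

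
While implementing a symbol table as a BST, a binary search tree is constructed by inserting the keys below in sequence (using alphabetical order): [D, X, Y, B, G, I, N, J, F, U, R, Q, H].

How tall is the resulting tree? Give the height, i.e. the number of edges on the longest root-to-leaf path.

7

Insert D: tree is empty, so D becomes the root.
Insert X: X > D → go right. Place as right child of D.
Insert Y: Y > D → go right; Y > X → go right. Place as right child of X.
Insert B: B < D → go left. Place as left child of D.
Insert G: G > D → go right; G < X → go left. Place as left child of X.
Insert I: I > D → go right; I < X → go left; I > G → go right. Place as right child of G.
Insert N: N > D → go right; N < X → go left; N > G → go right; N > I → go right. Place as right child of I.
Insert J: J > D → go right; J < X → go left; J > G → go right; J > I → go right; J < N → go left. Place as left child of N.
Insert F: F > D → go right; F < X → go left; F < G → go left. Place as left child of G.
Insert U: U > D → go right; U < X → go left; U > G → go right; U > I → go right; U > N → go right. Place as right child of N.
Insert R: R > D → go right; R < X → go left; R > G → go right; R > I → go right; R > N → go right; R < U → go left. Place as left child of U.
Insert Q: Q > D → go right; Q < X → go left; Q > G → go right; Q > I → go right; Q > N → go right; Q < U → go left; Q < R → go left. Place as left child of R.
Insert H: H > D → go right; H < X → go left; H > G → go right; H < I → go left. Place as left child of I.

The deepest node is Q at depth 7.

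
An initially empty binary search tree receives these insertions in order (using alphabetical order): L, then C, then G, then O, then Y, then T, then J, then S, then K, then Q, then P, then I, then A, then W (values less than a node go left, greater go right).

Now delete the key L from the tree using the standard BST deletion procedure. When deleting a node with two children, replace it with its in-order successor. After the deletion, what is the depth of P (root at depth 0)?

Resulting structure (node: left, right):
  L: L=C, R=O
  C: L=A, R=G
  G: L=–, R=J
  O: L=–, R=Y
  Y: L=T, R=–
  T: L=S, R=W
  J: L=I, R=K
  S: L=Q, R=–
  K: L=–, R=–
  Q: L=P, R=–
  P: L=–, R=–
  I: L=–, R=–
  A: L=–, R=–
  W: L=–, R=–

Delete L (two children — replace with in-order successor).
After deletion, path to P: O → Y → T → S → Q → P.

5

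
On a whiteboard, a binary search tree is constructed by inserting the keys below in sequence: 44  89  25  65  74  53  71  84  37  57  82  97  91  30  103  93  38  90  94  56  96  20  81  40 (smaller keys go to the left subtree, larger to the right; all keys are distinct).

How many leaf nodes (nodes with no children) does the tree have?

9

44: root
89: right child of 44 (depth 1)
25: left child of 44 (depth 1)
65: left child of 89 (depth 2)
74: right child of 65 (depth 3)
53: left child of 65 (depth 3)
71: left child of 74 (depth 4)
84: right child of 74 (depth 4)
37: right child of 25 (depth 2)
57: right child of 53 (depth 4)
82: left child of 84 (depth 5)
97: right child of 89 (depth 2)
91: left child of 97 (depth 3)
30: left child of 37 (depth 3)
103: right child of 97 (depth 3)
93: right child of 91 (depth 4)
38: right child of 37 (depth 3)
90: left child of 91 (depth 4)
94: right child of 93 (depth 5)
56: left child of 57 (depth 5)
96: right child of 94 (depth 6)
20: left child of 25 (depth 2)
81: left child of 82 (depth 6)
40: right child of 38 (depth 4)

Leaves: 20, 30, 40, 56, 71, 81, 90, 96, 103 — 9 in total.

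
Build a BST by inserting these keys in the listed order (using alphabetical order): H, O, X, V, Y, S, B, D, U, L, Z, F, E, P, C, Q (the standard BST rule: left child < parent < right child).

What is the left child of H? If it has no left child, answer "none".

H: root
O: right child of H (depth 1)
X: right child of O (depth 2)
V: left child of X (depth 3)
Y: right child of X (depth 3)
S: left child of V (depth 4)
B: left child of H (depth 1)
D: right child of B (depth 2)
U: right child of S (depth 5)
L: left child of O (depth 2)
Z: right child of Y (depth 4)
F: right child of D (depth 3)
E: left child of F (depth 4)
P: left child of S (depth 5)
C: left child of D (depth 3)
Q: right child of P (depth 6)

B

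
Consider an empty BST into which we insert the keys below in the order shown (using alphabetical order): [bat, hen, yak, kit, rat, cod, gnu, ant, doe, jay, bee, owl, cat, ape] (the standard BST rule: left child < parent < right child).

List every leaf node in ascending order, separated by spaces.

Resulting structure (node: left, right):
  bat: L=ant, R=hen
  hen: L=cod, R=yak
  yak: L=kit, R=–
  kit: L=jay, R=rat
  rat: L=owl, R=–
  cod: L=bee, R=gnu
  gnu: L=doe, R=–
  ant: L=–, R=ape
  doe: L=–, R=–
  jay: L=–, R=–
  bee: L=–, R=cat
  owl: L=–, R=–
  cat: L=–, R=–
  ape: L=–, R=–

ape cat doe jay owl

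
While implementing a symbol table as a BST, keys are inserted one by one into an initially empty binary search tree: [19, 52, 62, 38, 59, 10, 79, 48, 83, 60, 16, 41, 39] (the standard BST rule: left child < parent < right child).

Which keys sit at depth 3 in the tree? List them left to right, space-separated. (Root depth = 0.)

Insert 19: tree is empty, so 19 becomes the root.
Insert 52: 52 > 19 → go right. Place as right child of 19.
Insert 62: 62 > 19 → go right; 62 > 52 → go right. Place as right child of 52.
Insert 38: 38 > 19 → go right; 38 < 52 → go left. Place as left child of 52.
Insert 59: 59 > 19 → go right; 59 > 52 → go right; 59 < 62 → go left. Place as left child of 62.
Insert 10: 10 < 19 → go left. Place as left child of 19.
Insert 79: 79 > 19 → go right; 79 > 52 → go right; 79 > 62 → go right. Place as right child of 62.
Insert 48: 48 > 19 → go right; 48 < 52 → go left; 48 > 38 → go right. Place as right child of 38.
Insert 83: 83 > 19 → go right; 83 > 52 → go right; 83 > 62 → go right; 83 > 79 → go right. Place as right child of 79.
Insert 60: 60 > 19 → go right; 60 > 52 → go right; 60 < 62 → go left; 60 > 59 → go right. Place as right child of 59.
Insert 16: 16 < 19 → go left; 16 > 10 → go right. Place as right child of 10.
Insert 41: 41 > 19 → go right; 41 < 52 → go left; 41 > 38 → go right; 41 < 48 → go left. Place as left child of 48.
Insert 39: 39 > 19 → go right; 39 < 52 → go left; 39 > 38 → go right; 39 < 48 → go left; 39 < 41 → go left. Place as left child of 41.

48 59 79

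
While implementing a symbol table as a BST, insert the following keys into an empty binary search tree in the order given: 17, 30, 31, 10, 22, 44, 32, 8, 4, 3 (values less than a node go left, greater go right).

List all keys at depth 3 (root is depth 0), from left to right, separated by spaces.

4 44

17: root
30: right child of 17 (depth 1)
31: right child of 30 (depth 2)
10: left child of 17 (depth 1)
22: left child of 30 (depth 2)
44: right child of 31 (depth 3)
32: left child of 44 (depth 4)
8: left child of 10 (depth 2)
4: left child of 8 (depth 3)
3: left child of 4 (depth 4)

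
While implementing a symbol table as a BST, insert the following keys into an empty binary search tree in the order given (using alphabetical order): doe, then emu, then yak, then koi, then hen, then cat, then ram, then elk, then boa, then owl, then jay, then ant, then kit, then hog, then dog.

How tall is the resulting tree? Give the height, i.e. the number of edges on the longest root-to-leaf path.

doe: root
emu: right child of doe (depth 1)
yak: right child of emu (depth 2)
koi: left child of yak (depth 3)
hen: left child of koi (depth 4)
cat: left child of doe (depth 1)
ram: right child of koi (depth 4)
elk: left child of emu (depth 2)
boa: left child of cat (depth 2)
owl: left child of ram (depth 5)
jay: right child of hen (depth 5)
ant: left child of boa (depth 3)
kit: right child of jay (depth 6)
hog: left child of jay (depth 6)
dog: left child of elk (depth 3)

The deepest node is kit at depth 6.

6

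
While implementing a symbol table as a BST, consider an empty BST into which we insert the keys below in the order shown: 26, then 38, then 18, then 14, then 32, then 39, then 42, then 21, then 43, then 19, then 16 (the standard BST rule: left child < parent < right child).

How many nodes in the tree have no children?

Insert 26: tree is empty, so 26 becomes the root.
Insert 38: 38 > 26 → go right. Place as right child of 26.
Insert 18: 18 < 26 → go left. Place as left child of 26.
Insert 14: 14 < 26 → go left; 14 < 18 → go left. Place as left child of 18.
Insert 32: 32 > 26 → go right; 32 < 38 → go left. Place as left child of 38.
Insert 39: 39 > 26 → go right; 39 > 38 → go right. Place as right child of 38.
Insert 42: 42 > 26 → go right; 42 > 38 → go right; 42 > 39 → go right. Place as right child of 39.
Insert 21: 21 < 26 → go left; 21 > 18 → go right. Place as right child of 18.
Insert 43: 43 > 26 → go right; 43 > 38 → go right; 43 > 39 → go right; 43 > 42 → go right. Place as right child of 42.
Insert 19: 19 < 26 → go left; 19 > 18 → go right; 19 < 21 → go left. Place as left child of 21.
Insert 16: 16 < 26 → go left; 16 < 18 → go left; 16 > 14 → go right. Place as right child of 14.

Leaves: 16, 19, 32, 43 — 4 in total.

4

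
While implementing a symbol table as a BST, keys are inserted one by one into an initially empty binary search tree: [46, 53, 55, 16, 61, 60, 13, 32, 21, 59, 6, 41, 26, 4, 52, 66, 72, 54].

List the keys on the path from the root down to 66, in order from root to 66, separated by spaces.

46 53 55 61 66

Resulting structure (node: left, right):
  46: L=16, R=53
  53: L=52, R=55
  55: L=54, R=61
  16: L=13, R=32
  61: L=60, R=66
  60: L=59, R=–
  13: L=6, R=–
  32: L=21, R=41
  21: L=–, R=26
  59: L=–, R=–
  6: L=4, R=–
  41: L=–, R=–
  26: L=–, R=–
  4: L=–, R=–
  52: L=–, R=–
  66: L=–, R=72
  72: L=–, R=–
  54: L=–, R=–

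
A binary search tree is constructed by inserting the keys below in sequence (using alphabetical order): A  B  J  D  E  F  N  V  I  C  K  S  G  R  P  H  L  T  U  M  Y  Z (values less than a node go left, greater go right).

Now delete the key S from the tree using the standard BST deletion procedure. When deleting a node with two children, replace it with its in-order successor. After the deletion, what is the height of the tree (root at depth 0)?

Insert A: tree is empty, so A becomes the root.
Insert B: B > A → go right. Place as right child of A.
Insert J: J > A → go right; J > B → go right. Place as right child of B.
Insert D: D > A → go right; D > B → go right; D < J → go left. Place as left child of J.
Insert E: E > A → go right; E > B → go right; E < J → go left; E > D → go right. Place as right child of D.
Insert F: F > A → go right; F > B → go right; F < J → go left; F > D → go right; F > E → go right. Place as right child of E.
Insert N: N > A → go right; N > B → go right; N > J → go right. Place as right child of J.
Insert V: V > A → go right; V > B → go right; V > J → go right; V > N → go right. Place as right child of N.
Insert I: I > A → go right; I > B → go right; I < J → go left; I > D → go right; I > E → go right; I > F → go right. Place as right child of F.
Insert C: C > A → go right; C > B → go right; C < J → go left; C < D → go left. Place as left child of D.
Insert K: K > A → go right; K > B → go right; K > J → go right; K < N → go left. Place as left child of N.
Insert S: S > A → go right; S > B → go right; S > J → go right; S > N → go right; S < V → go left. Place as left child of V.
Insert G: G > A → go right; G > B → go right; G < J → go left; G > D → go right; G > E → go right; G > F → go right; G < I → go left. Place as left child of I.
Insert R: R > A → go right; R > B → go right; R > J → go right; R > N → go right; R < V → go left; R < S → go left. Place as left child of S.
Insert P: P > A → go right; P > B → go right; P > J → go right; P > N → go right; P < V → go left; P < S → go left; P < R → go left. Place as left child of R.
Insert H: H > A → go right; H > B → go right; H < J → go left; H > D → go right; H > E → go right; H > F → go right; H < I → go left; H > G → go right. Place as right child of G.
Insert L: L > A → go right; L > B → go right; L > J → go right; L < N → go left; L > K → go right. Place as right child of K.
Insert T: T > A → go right; T > B → go right; T > J → go right; T > N → go right; T < V → go left; T > S → go right. Place as right child of S.
Insert U: U > A → go right; U > B → go right; U > J → go right; U > N → go right; U < V → go left; U > S → go right; U > T → go right. Place as right child of T.
Insert M: M > A → go right; M > B → go right; M > J → go right; M < N → go left; M > K → go right; M > L → go right. Place as right child of L.
Insert Y: Y > A → go right; Y > B → go right; Y > J → go right; Y > N → go right; Y > V → go right. Place as right child of V.
Insert Z: Z > A → go right; Z > B → go right; Z > J → go right; Z > N → go right; Z > V → go right; Z > Y → go right. Place as right child of Y.

Delete S (two children — replace with in-order successor).
After deletion, deepest node is H at depth 8.

8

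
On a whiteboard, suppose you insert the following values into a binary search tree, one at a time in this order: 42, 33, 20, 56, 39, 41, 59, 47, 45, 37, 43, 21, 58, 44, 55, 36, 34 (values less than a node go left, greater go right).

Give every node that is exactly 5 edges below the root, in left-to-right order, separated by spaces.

Insert 42: tree is empty, so 42 becomes the root.
Insert 33: 33 < 42 → go left. Place as left child of 42.
Insert 20: 20 < 42 → go left; 20 < 33 → go left. Place as left child of 33.
Insert 56: 56 > 42 → go right. Place as right child of 42.
Insert 39: 39 < 42 → go left; 39 > 33 → go right. Place as right child of 33.
Insert 41: 41 < 42 → go left; 41 > 33 → go right; 41 > 39 → go right. Place as right child of 39.
Insert 59: 59 > 42 → go right; 59 > 56 → go right. Place as right child of 56.
Insert 47: 47 > 42 → go right; 47 < 56 → go left. Place as left child of 56.
Insert 45: 45 > 42 → go right; 45 < 56 → go left; 45 < 47 → go left. Place as left child of 47.
Insert 37: 37 < 42 → go left; 37 > 33 → go right; 37 < 39 → go left. Place as left child of 39.
Insert 43: 43 > 42 → go right; 43 < 56 → go left; 43 < 47 → go left; 43 < 45 → go left. Place as left child of 45.
Insert 21: 21 < 42 → go left; 21 < 33 → go left; 21 > 20 → go right. Place as right child of 20.
Insert 58: 58 > 42 → go right; 58 > 56 → go right; 58 < 59 → go left. Place as left child of 59.
Insert 44: 44 > 42 → go right; 44 < 56 → go left; 44 < 47 → go left; 44 < 45 → go left; 44 > 43 → go right. Place as right child of 43.
Insert 55: 55 > 42 → go right; 55 < 56 → go left; 55 > 47 → go right. Place as right child of 47.
Insert 36: 36 < 42 → go left; 36 > 33 → go right; 36 < 39 → go left; 36 < 37 → go left. Place as left child of 37.
Insert 34: 34 < 42 → go left; 34 > 33 → go right; 34 < 39 → go left; 34 < 37 → go left; 34 < 36 → go left. Place as left child of 36.

34 44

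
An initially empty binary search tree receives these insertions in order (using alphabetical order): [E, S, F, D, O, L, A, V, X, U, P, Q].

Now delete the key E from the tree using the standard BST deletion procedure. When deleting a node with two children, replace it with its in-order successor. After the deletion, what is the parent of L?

E: root
S: right child of E (depth 1)
F: left child of S (depth 2)
D: left child of E (depth 1)
O: right child of F (depth 3)
L: left child of O (depth 4)
A: left child of D (depth 2)
V: right child of S (depth 2)
X: right child of V (depth 3)
U: left child of V (depth 3)
P: right child of O (depth 4)
Q: right child of P (depth 5)

Delete E (two children — replace with in-order successor).
After deletion, L's parent is O.

O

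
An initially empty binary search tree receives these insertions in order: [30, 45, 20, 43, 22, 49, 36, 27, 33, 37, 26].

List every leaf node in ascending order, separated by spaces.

30: root
45: right child of 30 (depth 1)
20: left child of 30 (depth 1)
43: left child of 45 (depth 2)
22: right child of 20 (depth 2)
49: right child of 45 (depth 2)
36: left child of 43 (depth 3)
27: right child of 22 (depth 3)
33: left child of 36 (depth 4)
37: right child of 36 (depth 4)
26: left child of 27 (depth 4)

26 33 37 49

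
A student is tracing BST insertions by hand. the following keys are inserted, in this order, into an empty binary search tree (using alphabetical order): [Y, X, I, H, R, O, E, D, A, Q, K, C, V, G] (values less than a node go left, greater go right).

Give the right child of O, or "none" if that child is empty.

Q

Insert Y: tree is empty, so Y becomes the root.
Insert X: X < Y → go left. Place as left child of Y.
Insert I: I < Y → go left; I < X → go left. Place as left child of X.
Insert H: H < Y → go left; H < X → go left; H < I → go left. Place as left child of I.
Insert R: R < Y → go left; R < X → go left; R > I → go right. Place as right child of I.
Insert O: O < Y → go left; O < X → go left; O > I → go right; O < R → go left. Place as left child of R.
Insert E: E < Y → go left; E < X → go left; E < I → go left; E < H → go left. Place as left child of H.
Insert D: D < Y → go left; D < X → go left; D < I → go left; D < H → go left; D < E → go left. Place as left child of E.
Insert A: A < Y → go left; A < X → go left; A < I → go left; A < H → go left; A < E → go left; A < D → go left. Place as left child of D.
Insert Q: Q < Y → go left; Q < X → go left; Q > I → go right; Q < R → go left; Q > O → go right. Place as right child of O.
Insert K: K < Y → go left; K < X → go left; K > I → go right; K < R → go left; K < O → go left. Place as left child of O.
Insert C: C < Y → go left; C < X → go left; C < I → go left; C < H → go left; C < E → go left; C < D → go left; C > A → go right. Place as right child of A.
Insert V: V < Y → go left; V < X → go left; V > I → go right; V > R → go right. Place as right child of R.
Insert G: G < Y → go left; G < X → go left; G < I → go left; G < H → go left; G > E → go right. Place as right child of E.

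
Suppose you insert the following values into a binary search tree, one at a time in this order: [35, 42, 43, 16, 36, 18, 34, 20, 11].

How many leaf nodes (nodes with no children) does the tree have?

4

Resulting structure (node: left, right):
  35: L=16, R=42
  42: L=36, R=43
  43: L=–, R=–
  16: L=11, R=18
  36: L=–, R=–
  18: L=–, R=34
  34: L=20, R=–
  20: L=–, R=–
  11: L=–, R=–

Leaves: 11, 20, 36, 43 — 4 in total.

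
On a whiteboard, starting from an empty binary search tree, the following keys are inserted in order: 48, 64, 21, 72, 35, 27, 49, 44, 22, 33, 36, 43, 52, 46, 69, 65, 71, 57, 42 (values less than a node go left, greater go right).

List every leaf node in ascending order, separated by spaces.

48: root
64: right child of 48 (depth 1)
21: left child of 48 (depth 1)
72: right child of 64 (depth 2)
35: right child of 21 (depth 2)
27: left child of 35 (depth 3)
49: left child of 64 (depth 2)
44: right child of 35 (depth 3)
22: left child of 27 (depth 4)
33: right child of 27 (depth 4)
36: left child of 44 (depth 4)
43: right child of 36 (depth 5)
52: right child of 49 (depth 3)
46: right child of 44 (depth 4)
69: left child of 72 (depth 3)
65: left child of 69 (depth 4)
71: right child of 69 (depth 4)
57: right child of 52 (depth 4)
42: left child of 43 (depth 6)

22 33 42 46 57 65 71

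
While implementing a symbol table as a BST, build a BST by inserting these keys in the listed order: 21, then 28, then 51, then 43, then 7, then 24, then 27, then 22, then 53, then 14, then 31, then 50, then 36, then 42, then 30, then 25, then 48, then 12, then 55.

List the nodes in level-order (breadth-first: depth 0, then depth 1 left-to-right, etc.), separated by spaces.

21 7 28 14 24 51 12 22 27 43 53 25 31 50 55 30 36 48 42

21: root
28: right child of 21 (depth 1)
51: right child of 28 (depth 2)
43: left child of 51 (depth 3)
7: left child of 21 (depth 1)
24: left child of 28 (depth 2)
27: right child of 24 (depth 3)
22: left child of 24 (depth 3)
53: right child of 51 (depth 3)
14: right child of 7 (depth 2)
31: left child of 43 (depth 4)
50: right child of 43 (depth 4)
36: right child of 31 (depth 5)
42: right child of 36 (depth 6)
30: left child of 31 (depth 5)
25: left child of 27 (depth 4)
48: left child of 50 (depth 5)
12: left child of 14 (depth 3)
55: right child of 53 (depth 4)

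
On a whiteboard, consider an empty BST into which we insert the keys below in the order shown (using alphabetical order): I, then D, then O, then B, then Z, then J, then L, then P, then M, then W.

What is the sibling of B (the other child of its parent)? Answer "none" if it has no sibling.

none

Resulting structure (node: left, right):
  I: L=D, R=O
  D: L=B, R=–
  O: L=J, R=Z
  B: L=–, R=–
  Z: L=P, R=–
  J: L=–, R=L
  L: L=–, R=M
  P: L=–, R=W
  M: L=–, R=–
  W: L=–, R=–

B's parent is D, which has only one child.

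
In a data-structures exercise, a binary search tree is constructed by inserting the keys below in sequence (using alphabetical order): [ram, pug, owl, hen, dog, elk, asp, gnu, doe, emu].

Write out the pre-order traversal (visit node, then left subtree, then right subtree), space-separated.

ram: root
pug: left child of ram (depth 1)
owl: left child of pug (depth 2)
hen: left child of owl (depth 3)
dog: left child of hen (depth 4)
elk: right child of dog (depth 5)
asp: left child of dog (depth 5)
gnu: right child of elk (depth 6)
doe: right child of asp (depth 6)
emu: left child of gnu (depth 7)

ram pug owl hen dog asp doe elk gnu emu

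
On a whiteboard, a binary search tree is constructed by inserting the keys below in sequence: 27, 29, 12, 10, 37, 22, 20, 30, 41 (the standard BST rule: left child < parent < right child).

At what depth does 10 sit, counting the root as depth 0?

Insert 27: tree is empty, so 27 becomes the root.
Insert 29: 29 > 27 → go right. Place as right child of 27.
Insert 12: 12 < 27 → go left. Place as left child of 27.
Insert 10: 10 < 27 → go left; 10 < 12 → go left. Place as left child of 12.
Insert 37: 37 > 27 → go right; 37 > 29 → go right. Place as right child of 29.
Insert 22: 22 < 27 → go left; 22 > 12 → go right. Place as right child of 12.
Insert 20: 20 < 27 → go left; 20 > 12 → go right; 20 < 22 → go left. Place as left child of 22.
Insert 30: 30 > 27 → go right; 30 > 29 → go right; 30 < 37 → go left. Place as left child of 37.
Insert 41: 41 > 27 → go right; 41 > 29 → go right; 41 > 37 → go right. Place as right child of 37.

Path to 10: 27 → 12 → 10, which is 2 edges.

2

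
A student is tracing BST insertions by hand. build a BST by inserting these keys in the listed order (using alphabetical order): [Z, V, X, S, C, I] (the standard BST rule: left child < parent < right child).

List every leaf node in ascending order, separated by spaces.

Insert Z: tree is empty, so Z becomes the root.
Insert V: V < Z → go left. Place as left child of Z.
Insert X: X < Z → go left; X > V → go right. Place as right child of V.
Insert S: S < Z → go left; S < V → go left. Place as left child of V.
Insert C: C < Z → go left; C < V → go left; C < S → go left. Place as left child of S.
Insert I: I < Z → go left; I < V → go left; I < S → go left; I > C → go right. Place as right child of C.

I X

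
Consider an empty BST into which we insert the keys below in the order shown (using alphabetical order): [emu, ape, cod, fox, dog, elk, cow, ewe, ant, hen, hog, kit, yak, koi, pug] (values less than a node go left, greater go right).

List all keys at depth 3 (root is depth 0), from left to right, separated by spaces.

Insert emu: tree is empty, so emu becomes the root.
Insert ape: ape < emu → go left. Place as left child of emu.
Insert cod: cod < emu → go left; cod > ape → go right. Place as right child of ape.
Insert fox: fox > emu → go right. Place as right child of emu.
Insert dog: dog < emu → go left; dog > ape → go right; dog > cod → go right. Place as right child of cod.
Insert elk: elk < emu → go left; elk > ape → go right; elk > cod → go right; elk > dog → go right. Place as right child of dog.
Insert cow: cow < emu → go left; cow > ape → go right; cow > cod → go right; cow < dog → go left. Place as left child of dog.
Insert ewe: ewe > emu → go right; ewe < fox → go left. Place as left child of fox.
Insert ant: ant < emu → go left; ant < ape → go left. Place as left child of ape.
Insert hen: hen > emu → go right; hen > fox → go right. Place as right child of fox.
Insert hog: hog > emu → go right; hog > fox → go right; hog > hen → go right. Place as right child of hen.
Insert kit: kit > emu → go right; kit > fox → go right; kit > hen → go right; kit > hog → go right. Place as right child of hog.
Insert yak: yak > emu → go right; yak > fox → go right; yak > hen → go right; yak > hog → go right; yak > kit → go right. Place as right child of kit.
Insert koi: koi > emu → go right; koi > fox → go right; koi > hen → go right; koi > hog → go right; koi > kit → go right; koi < yak → go left. Place as left child of yak.
Insert pug: pug > emu → go right; pug > fox → go right; pug > hen → go right; pug > hog → go right; pug > kit → go right; pug < yak → go left; pug > koi → go right. Place as right child of koi.

dog hog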